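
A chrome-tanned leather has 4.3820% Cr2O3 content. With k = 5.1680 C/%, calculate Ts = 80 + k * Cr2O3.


Formula: Ts = 80 + k * Cr2O3
Substituting: Ts = 80 + 5.1680 * 4.3820
Result: 102.6462 C


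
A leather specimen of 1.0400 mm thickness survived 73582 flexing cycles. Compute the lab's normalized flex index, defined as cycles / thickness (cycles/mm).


Formula: Index = cycles / thickness
Substituting: Index = 73582 / 1.0400
Result: 70751.9231 cycles/mm


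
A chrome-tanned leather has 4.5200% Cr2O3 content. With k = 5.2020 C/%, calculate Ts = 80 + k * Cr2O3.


Formula: Ts = 80 + k * Cr2O3
Substituting: Ts = 80 + 5.2020 * 4.5200
Result: 103.5130 C


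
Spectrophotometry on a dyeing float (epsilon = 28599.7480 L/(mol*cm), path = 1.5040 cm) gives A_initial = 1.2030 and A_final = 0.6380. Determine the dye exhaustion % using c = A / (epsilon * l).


c_initial = A_i / (epsilon * l) = 1.2030 / (28599.7480 * 1.5040) = 2.7968e-05 mol/L
c_final = A_f / (epsilon * l) = 0.6380 / (28599.7480 * 1.5040) = 1.4832e-05 mol/L
Exhaustion = (c_initial - c_final) / c_initial * 100 = (2.7968e-05 - 1.4832e-05) / 2.7968e-05 * 100 = 46.9659 %


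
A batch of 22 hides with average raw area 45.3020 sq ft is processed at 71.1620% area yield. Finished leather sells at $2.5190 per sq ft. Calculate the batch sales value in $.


Raw_total = N * avg_area = 22 * 45.3020 = 996.6440 sq ft
Finished = Raw_total * yield / 100 = 996.6440 * 71.1620 / 100 = 709.2318 sq ft
Value = Finished * price = 709.2318 * 2.5190 = 1786.5549 $


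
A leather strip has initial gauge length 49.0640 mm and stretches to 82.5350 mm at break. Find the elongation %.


Formula: Elongation = (Lf - L0) / L0 * 100
Substituting: Elongation = (82.5350 - 49.0640) / 49.0640 * 100
Result: 68.2191 %


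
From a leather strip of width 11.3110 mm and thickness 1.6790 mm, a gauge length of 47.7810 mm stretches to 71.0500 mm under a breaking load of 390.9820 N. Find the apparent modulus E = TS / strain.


TS = F / (w * t) = 390.9820 / (11.3110 * 1.6790) = 20.5876 N/mm^2
strain = (Lf - L0) / L0 = (71.0500 - 47.7810) / 47.7810 = 0.4870
E = TS / strain = 20.5876 / 0.4870 = 42.2749 N/mm^2


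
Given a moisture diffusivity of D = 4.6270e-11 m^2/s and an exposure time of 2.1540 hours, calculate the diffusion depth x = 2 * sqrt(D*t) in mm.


t = 2.1540 hr * 3600 = 7754.4000 s
D * t = 4.6270e-11 * 7754.4000 = 3.5880e-07
x = 2 * sqrt(D*t) = 2 * sqrt(3.5880e-07) = 0.00119799 m = 1.1980 mm


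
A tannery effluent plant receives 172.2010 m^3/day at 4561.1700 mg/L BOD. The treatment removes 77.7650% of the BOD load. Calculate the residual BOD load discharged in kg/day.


Load_in = volume * conc / 1000 = 172.2010 * 4561.1700 / 1000 = 785.4380 kg/day
Removed = Load_in * eff / 100 = 785.4380 * 77.7650 / 100 = 610.7959 kg/day
Load_out = Load_in - Removed = 785.4380 - 610.7959 = 174.6421 kg/day


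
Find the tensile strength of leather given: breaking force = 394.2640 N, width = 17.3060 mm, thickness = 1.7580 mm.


Formula: TS = force / (width * thickness)
Substituting: TS = 394.2640 / (17.3060 * 1.7580)
Result: 12.9590 N/mm^2


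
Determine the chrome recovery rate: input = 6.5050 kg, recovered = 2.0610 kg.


Formula: Recovery = recovered / input * 100
Substituting: Recovery = 2.0610 / 6.5050 * 100
Result: 31.6833 %


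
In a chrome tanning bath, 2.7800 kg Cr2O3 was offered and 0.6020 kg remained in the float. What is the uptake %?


Formula: Uptake = (offered - residual) / offered * 100
Substituting: Uptake = (2.7800 - 0.6020) / 2.7800 * 100
Result: 78.3453 %


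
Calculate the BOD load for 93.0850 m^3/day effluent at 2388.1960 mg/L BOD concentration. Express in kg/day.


Formula: BOD_load = volume * conc / 1000
Substituting: BOD_load = 93.0850 * 2388.1960 / 1000
Result: 222.3052 kg/day


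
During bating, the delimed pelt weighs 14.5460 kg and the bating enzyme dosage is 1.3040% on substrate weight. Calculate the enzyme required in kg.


Formula: Enzyme = substrate * pct / 100
Substituting: Enzyme = 14.5460 * 1.3040 / 100
Result: 0.1897 kg


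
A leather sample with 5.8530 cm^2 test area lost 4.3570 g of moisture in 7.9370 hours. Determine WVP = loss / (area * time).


Formula: WVP = loss / (area * time)
Substituting: WVP = 4.3570 / (5.8530 * 7.9370)
Result: 0.0937892 g/(cm^2*hr)


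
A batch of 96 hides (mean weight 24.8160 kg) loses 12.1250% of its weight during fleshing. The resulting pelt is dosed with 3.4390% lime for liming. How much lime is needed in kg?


Total_raw = N * avg_wt = 96 * 24.8160 = 2382.3360 kg
Substrate = Total_raw * (1 - loss/100) = 2382.3360 * (1 - 12.1250/100) = 2093.4778 kg
Lime = Substrate * pct / 100 = 2093.4778 * 3.4390 / 100 = 71.9947 kg


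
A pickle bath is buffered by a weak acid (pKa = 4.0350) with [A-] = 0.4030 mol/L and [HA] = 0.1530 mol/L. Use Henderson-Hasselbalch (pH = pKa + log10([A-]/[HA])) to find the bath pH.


ratio = [A-] / [HA] = 0.4030 / 0.1530 = 2.6340
log10(ratio) = 0.4206
pH = pKa + log10(ratio) = 4.0350 + 0.4206 = 4.4556


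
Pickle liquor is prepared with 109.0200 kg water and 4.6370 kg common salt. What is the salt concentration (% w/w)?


Formula: Conc = salt / (water + salt) * 100
Substituting: Conc = 4.6370 / (109.0200 + 4.6370) * 100
Result: 4.0798 %


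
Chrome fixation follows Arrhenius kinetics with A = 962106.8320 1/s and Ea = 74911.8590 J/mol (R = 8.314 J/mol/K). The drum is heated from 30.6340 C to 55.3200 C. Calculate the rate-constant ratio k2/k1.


T1 = 30.6340 + 273.15 = 303.7840 K; T2 = 55.3200 + 273.15 = 328.4700 K
k1 = A * exp(-Ea/(R*T1)) = 962106.8320 * exp(-74911.8590/(8.314*303.7840)) = 1.2645e-07 1/s
k2 = A * exp(-Ea/(R*T2)) = 962106.8320 * exp(-74911.8590/(8.314*328.4700)) = 1.1749e-06 1/s
k2/k1 = 1.1749e-06 / 1.2645e-07 = 9.2916


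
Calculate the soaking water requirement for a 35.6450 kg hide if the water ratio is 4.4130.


Formula: Water = hide_weight * ratio
Substituting: Water = 35.6450 * 4.4130
Result: 157.3014 kg


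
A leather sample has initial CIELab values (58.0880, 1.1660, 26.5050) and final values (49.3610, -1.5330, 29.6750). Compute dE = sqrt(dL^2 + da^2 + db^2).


dL = -8.7270, da = -2.6990, db = 3.1700
dE = sqrt((-8.7270)^2 + (-2.6990)^2 + 3.1700^2) = 9.6692


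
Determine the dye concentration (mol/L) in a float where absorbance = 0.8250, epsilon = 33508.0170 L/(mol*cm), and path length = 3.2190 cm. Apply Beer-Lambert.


Formula: c = A / (epsilon * l)
Substituting: c = 0.8250 / (33508.0170 * 3.2190)
Result: 7.6486e-06 mol/L


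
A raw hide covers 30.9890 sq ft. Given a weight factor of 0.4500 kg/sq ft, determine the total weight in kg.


Formula: Weight = area * weight_per_sqft
Substituting: Weight = 30.9890 * 0.4500
Result: 13.9451 kg


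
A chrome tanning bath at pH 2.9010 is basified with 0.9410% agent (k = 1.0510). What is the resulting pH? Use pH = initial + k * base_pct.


Formula: pH_final = pH_initial + k * base_pct
Substituting: pH_final = 2.9010 + 1.0510 * 0.9410
Result: 3.8900


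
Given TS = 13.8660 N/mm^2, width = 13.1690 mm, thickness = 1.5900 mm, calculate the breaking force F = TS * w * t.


Formula: F = TS * w * t
Substituting: F = 13.8660 * 13.1690 * 1.5900
Result: 290.3362 N


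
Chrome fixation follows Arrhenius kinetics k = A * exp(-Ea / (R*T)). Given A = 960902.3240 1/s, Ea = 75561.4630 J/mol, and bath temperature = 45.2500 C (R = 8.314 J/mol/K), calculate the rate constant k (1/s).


T_K = T_C + 273.15 = 45.2500 + 273.15 = 318.4000 K
exponent = -Ea / (R * T_K) = -75561.4630 / (8.314 * 318.4000) = -28.5442
k = A * exp(exponent) = 960902.3240 * exp(-28.5442) = 3.8557e-07 1/s


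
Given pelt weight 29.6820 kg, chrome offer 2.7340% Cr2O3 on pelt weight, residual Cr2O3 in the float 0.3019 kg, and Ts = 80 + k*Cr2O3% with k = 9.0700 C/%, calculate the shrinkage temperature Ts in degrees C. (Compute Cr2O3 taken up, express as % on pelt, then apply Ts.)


Offered = pelt * offer_pct / 100 = 29.6820 * 2.7340 / 100 = 0.8115 kg
Uptake = offered - residual = 0.8115 - 0.3019 = 0.5096 kg
Cr2O3% on pelt = uptake / pelt * 100 = 0.5096 / 29.6820 * 100 = 1.7169 %
Ts = 80 + k * Cr2O3% = 80 + 9.0700 * 1.7169 = 95.5721 C


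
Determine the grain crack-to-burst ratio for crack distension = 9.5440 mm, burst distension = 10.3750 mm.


Formula: Ratio = crack / burst
Substituting: Ratio = 9.5440 / 10.3750
Result: 0.9199


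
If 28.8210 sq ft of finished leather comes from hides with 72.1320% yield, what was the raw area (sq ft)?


Formula: raw = finished * 100 / yield
Substituting: raw = 28.8210 * 100 / 72.1320
Result: 39.9559 sq ft


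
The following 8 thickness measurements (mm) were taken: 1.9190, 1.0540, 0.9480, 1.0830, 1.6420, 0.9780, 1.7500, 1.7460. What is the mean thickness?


Formula: Average = sum / n
Substituting: Average = 11.1200 / 8
Result: 1.3900 mm


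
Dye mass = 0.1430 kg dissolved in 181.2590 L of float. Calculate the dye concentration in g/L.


Formula: Conc = dye_mass(kg) / volume(L) * 1000
Substituting: Conc = 0.1430 / 181.2590 * 1000
Result: 0.7889 g/L


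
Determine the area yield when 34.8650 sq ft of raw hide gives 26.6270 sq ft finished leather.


Formula: Yield = finished / raw * 100
Substituting: Yield = 26.6270 / 34.8650 * 100
Result: 76.3717 %


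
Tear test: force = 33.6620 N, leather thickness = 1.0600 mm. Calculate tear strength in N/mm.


Formula: Tear strength = force / thickness
Substituting: Tear strength = 33.6620 / 1.0600
Result: 31.7566 N/mm


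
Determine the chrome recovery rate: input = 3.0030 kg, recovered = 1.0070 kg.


Formula: Recovery = recovered / input * 100
Substituting: Recovery = 1.0070 / 3.0030 * 100
Result: 33.5331 %


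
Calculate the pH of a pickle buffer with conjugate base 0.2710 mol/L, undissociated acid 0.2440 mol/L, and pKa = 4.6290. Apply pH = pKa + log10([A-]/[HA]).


ratio = [A-] / [HA] = 0.2710 / 0.2440 = 1.1107
log10(ratio) = 0.0455795
pH = pKa + log10(ratio) = 4.6290 + 0.0455795 = 4.6746


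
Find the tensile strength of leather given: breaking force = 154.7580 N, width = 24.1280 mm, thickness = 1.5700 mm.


Formula: TS = force / (width * thickness)
Substituting: TS = 154.7580 / (24.1280 * 1.5700)
Result: 4.0854 N/mm^2


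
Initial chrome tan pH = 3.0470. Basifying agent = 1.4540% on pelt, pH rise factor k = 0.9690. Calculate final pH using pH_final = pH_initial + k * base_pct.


Formula: pH_final = pH_initial + k * base_pct
Substituting: pH_final = 3.0470 + 0.9690 * 1.4540
Result: 4.4559


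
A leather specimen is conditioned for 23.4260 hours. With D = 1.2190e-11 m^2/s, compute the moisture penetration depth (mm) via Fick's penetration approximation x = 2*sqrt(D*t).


t = 23.4260 hr * 3600 = 84333.6000 s
D * t = 1.2190e-11 * 84333.6000 = 1.0280e-06
x = 2 * sqrt(D*t) = 2 * sqrt(1.0280e-06) = 0.00202783 m = 2.0278 mm


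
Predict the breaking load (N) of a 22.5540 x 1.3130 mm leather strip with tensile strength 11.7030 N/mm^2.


Formula: F = TS * w * t
Substituting: F = 11.7030 * 22.5540 * 1.3130
Result: 346.5656 N


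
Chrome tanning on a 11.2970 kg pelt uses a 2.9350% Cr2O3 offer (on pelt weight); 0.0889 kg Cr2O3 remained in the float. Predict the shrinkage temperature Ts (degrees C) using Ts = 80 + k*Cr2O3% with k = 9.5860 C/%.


Offered = pelt * offer_pct / 100 = 11.2970 * 2.9350 / 100 = 0.3316 kg
Uptake = offered - residual = 0.3316 - 0.0889 = 0.2427 kg
Cr2O3% on pelt = uptake / pelt * 100 = 0.2427 / 11.2970 * 100 = 2.1481 %
Ts = 80 + k * Cr2O3% = 80 + 9.5860 * 2.1481 = 100.5914 C


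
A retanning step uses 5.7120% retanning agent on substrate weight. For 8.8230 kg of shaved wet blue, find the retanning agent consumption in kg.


Formula: Retan = substrate * pct / 100
Substituting: Retan = 8.8230 * 5.7120 / 100
Result: 0.5040 kg


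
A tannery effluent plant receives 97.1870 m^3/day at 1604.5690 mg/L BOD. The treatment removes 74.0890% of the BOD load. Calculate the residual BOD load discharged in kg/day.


Load_in = volume * conc / 1000 = 97.1870 * 1604.5690 / 1000 = 155.9432 kg/day
Removed = Load_in * eff / 100 = 155.9432 * 74.0890 / 100 = 115.5368 kg/day
Load_out = Load_in - Removed = 155.9432 - 115.5368 = 40.4065 kg/day


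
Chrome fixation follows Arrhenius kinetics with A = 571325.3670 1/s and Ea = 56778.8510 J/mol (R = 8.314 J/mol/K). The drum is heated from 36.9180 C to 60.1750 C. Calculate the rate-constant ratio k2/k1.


T1 = 36.9180 + 273.15 = 310.0680 K; T2 = 60.1750 + 273.15 = 333.3250 K
k1 = A * exp(-Ea/(R*T1)) = 571325.3670 * exp(-56778.8510/(8.314*310.0680)) = 1.5541e-04 1/s
k2 = A * exp(-Ea/(R*T2)) = 571325.3670 * exp(-56778.8510/(8.314*333.3250)) = 7.2256e-04 1/s
k2/k1 = 7.2256e-04 / 1.5541e-04 = 4.6495


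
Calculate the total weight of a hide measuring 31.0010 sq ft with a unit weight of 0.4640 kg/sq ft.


Formula: Weight = area * weight_per_sqft
Substituting: Weight = 31.0010 * 0.4640
Result: 14.3845 kg


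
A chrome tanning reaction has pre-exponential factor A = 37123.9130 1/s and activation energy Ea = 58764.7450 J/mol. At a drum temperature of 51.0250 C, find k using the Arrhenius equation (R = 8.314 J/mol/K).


T_K = T_C + 273.15 = 51.0250 + 273.15 = 324.1750 K
exponent = -Ea / (R * T_K) = -58764.7450 / (8.314 * 324.1750) = -21.8036
k = A * exp(exponent) = 37123.9130 * exp(-21.8036) = 1.2603e-05 1/s


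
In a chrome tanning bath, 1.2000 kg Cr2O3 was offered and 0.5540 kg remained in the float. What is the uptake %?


Formula: Uptake = (offered - residual) / offered * 100
Substituting: Uptake = (1.2000 - 0.5540) / 1.2000 * 100
Result: 53.8333 %


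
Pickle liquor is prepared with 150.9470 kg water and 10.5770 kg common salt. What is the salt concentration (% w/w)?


Formula: Conc = salt / (water + salt) * 100
Substituting: Conc = 10.5770 / (150.9470 + 10.5770) * 100
Result: 6.5483 %


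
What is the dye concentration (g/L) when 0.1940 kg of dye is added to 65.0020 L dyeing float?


Formula: Conc = dye_mass(kg) / volume(L) * 1000
Substituting: Conc = 0.1940 / 65.0020 * 1000
Result: 2.9845 g/L


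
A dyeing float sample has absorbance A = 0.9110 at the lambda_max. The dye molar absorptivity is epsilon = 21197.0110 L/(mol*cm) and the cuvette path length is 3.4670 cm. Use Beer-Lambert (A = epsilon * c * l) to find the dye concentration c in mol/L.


Formula: c = A / (epsilon * l)
Substituting: c = 0.9110 / (21197.0110 * 3.4670)
Result: 1.2396e-05 mol/L


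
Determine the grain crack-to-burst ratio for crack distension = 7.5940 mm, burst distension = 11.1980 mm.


Formula: Ratio = crack / burst
Substituting: Ratio = 7.5940 / 11.1980
Result: 0.6782


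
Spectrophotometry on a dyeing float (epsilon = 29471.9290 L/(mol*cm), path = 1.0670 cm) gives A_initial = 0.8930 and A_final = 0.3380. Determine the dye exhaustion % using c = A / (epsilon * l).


c_initial = A_i / (epsilon * l) = 0.8930 / (29471.9290 * 1.0670) = 2.8397e-05 mol/L
c_final = A_f / (epsilon * l) = 0.3380 / (29471.9290 * 1.0670) = 1.0748e-05 mol/L
Exhaustion = (c_initial - c_final) / c_initial * 100 = (2.8397e-05 - 1.0748e-05) / 2.8397e-05 * 100 = 62.1501 %


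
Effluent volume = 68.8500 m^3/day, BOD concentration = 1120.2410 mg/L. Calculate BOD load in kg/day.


Formula: BOD_load = volume * conc / 1000
Substituting: BOD_load = 68.8500 * 1120.2410 / 1000
Result: 77.1286 kg/day


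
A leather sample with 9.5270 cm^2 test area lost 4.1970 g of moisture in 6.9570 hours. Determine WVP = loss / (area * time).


Formula: WVP = loss / (area * time)
Substituting: WVP = 4.1970 / (9.5270 * 6.9570)
Result: 0.0633229 g/(cm^2*hr)


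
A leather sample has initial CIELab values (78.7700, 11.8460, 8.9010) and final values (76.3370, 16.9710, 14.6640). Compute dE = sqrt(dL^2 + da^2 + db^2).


dL = -2.4330, da = 5.1250, db = 5.7630
dE = sqrt((-2.4330)^2 + 5.1250^2 + 5.7630^2) = 8.0869


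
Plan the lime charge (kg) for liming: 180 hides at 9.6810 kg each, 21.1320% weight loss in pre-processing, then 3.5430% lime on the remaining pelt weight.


Total_raw = N * avg_wt = 180 * 9.6810 = 1742.5800 kg
Substrate = Total_raw * (1 - loss/100) = 1742.5800 * (1 - 21.1320/100) = 1374.3380 kg
Lime = Substrate * pct / 100 = 1374.3380 * 3.5430 / 100 = 48.6928 kg


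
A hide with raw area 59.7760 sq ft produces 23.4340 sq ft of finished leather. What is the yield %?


Formula: Yield = finished / raw * 100
Substituting: Yield = 23.4340 / 59.7760 * 100
Result: 39.2030 %


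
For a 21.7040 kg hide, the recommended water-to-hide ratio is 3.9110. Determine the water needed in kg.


Formula: Water = hide_weight * ratio
Substituting: Water = 21.7040 * 3.9110
Result: 84.8843 kg


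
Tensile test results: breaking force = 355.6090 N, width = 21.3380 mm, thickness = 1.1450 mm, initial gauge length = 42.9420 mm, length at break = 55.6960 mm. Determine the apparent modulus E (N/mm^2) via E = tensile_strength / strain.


TS = F / (w * t) = 355.6090 / (21.3380 * 1.1450) = 14.5550 N/mm^2
strain = (Lf - L0) / L0 = (55.6960 - 42.9420) / 42.9420 = 0.2970
E = TS / strain = 14.5550 / 0.2970 = 49.0060 N/mm^2


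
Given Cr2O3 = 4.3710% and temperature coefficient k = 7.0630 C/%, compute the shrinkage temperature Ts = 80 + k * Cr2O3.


Formula: Ts = 80 + k * Cr2O3
Substituting: Ts = 80 + 7.0630 * 4.3710
Result: 110.8724 C


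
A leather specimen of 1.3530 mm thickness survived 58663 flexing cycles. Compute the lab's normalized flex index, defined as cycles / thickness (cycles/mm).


Formula: Index = cycles / thickness
Substituting: Index = 58663 / 1.3530
Result: 43357.7236 cycles/mm


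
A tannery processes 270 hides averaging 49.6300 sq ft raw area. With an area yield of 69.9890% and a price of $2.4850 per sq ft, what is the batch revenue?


Raw_total = N * avg_area = 270 * 49.6300 = 13400.1000 sq ft
Finished = Raw_total * yield / 100 = 13400.1000 * 69.9890 / 100 = 9378.5960 sq ft
Value = Finished * price = 9378.5960 * 2.4850 = 23305.8110 $


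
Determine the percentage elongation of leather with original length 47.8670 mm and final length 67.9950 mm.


Formula: Elongation = (Lf - L0) / L0 * 100
Substituting: Elongation = (67.9950 - 47.8670) / 47.8670 * 100
Result: 42.0498 %


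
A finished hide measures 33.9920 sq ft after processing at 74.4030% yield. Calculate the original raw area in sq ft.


Formula: raw = finished * 100 / yield
Substituting: raw = 33.9920 * 100 / 74.4030
Result: 45.6863 sq ft


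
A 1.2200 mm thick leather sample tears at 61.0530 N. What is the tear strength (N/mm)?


Formula: Tear strength = force / thickness
Substituting: Tear strength = 61.0530 / 1.2200
Result: 50.0434 N/mm


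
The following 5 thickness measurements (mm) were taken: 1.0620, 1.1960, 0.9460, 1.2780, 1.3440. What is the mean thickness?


Formula: Average = sum / n
Substituting: Average = 5.8260 / 5
Result: 1.1652 mm


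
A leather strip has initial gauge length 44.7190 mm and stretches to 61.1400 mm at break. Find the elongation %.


Formula: Elongation = (Lf - L0) / L0 * 100
Substituting: Elongation = (61.1400 - 44.7190) / 44.7190 * 100
Result: 36.7204 %


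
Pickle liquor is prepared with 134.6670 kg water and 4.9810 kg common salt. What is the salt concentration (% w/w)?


Formula: Conc = salt / (water + salt) * 100
Substituting: Conc = 4.9810 / (134.6670 + 4.9810) * 100
Result: 3.5668 %


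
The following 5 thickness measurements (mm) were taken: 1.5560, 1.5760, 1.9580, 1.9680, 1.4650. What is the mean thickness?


Formula: Average = sum / n
Substituting: Average = 8.5230 / 5
Result: 1.7046 mm


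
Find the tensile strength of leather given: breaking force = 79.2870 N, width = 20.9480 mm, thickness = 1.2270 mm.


Formula: TS = force / (width * thickness)
Substituting: TS = 79.2870 / (20.9480 * 1.2270)
Result: 3.0847 N/mm^2


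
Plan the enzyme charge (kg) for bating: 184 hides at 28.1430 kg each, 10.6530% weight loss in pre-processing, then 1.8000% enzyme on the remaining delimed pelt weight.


Total_raw = N * avg_wt = 184 * 28.1430 = 5178.3120 kg
Substrate = Total_raw * (1 - loss/100) = 5178.3120 * (1 - 10.6530/100) = 4626.6664 kg
Enzyme = Substrate * pct / 100 = 4626.6664 * 1.8000 / 100 = 83.2800 kg


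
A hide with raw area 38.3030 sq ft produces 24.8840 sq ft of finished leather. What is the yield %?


Formula: Yield = finished / raw * 100
Substituting: Yield = 24.8840 / 38.3030 * 100
Result: 64.9662 %


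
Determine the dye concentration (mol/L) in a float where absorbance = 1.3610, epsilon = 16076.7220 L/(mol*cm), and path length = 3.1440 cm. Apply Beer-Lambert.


Formula: c = A / (epsilon * l)
Substituting: c = 1.3610 / (16076.7220 * 3.1440)
Result: 2.6926e-05 mol/L


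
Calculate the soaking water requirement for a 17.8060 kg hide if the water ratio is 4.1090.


Formula: Water = hide_weight * ratio
Substituting: Water = 17.8060 * 4.1090
Result: 73.1649 kg


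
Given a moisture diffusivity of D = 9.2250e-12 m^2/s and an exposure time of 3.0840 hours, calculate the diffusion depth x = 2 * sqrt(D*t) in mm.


t = 3.0840 hr * 3600 = 11102.4000 s
D * t = 9.2250e-12 * 11102.4000 = 1.0242e-07
x = 2 * sqrt(D*t) = 2 * sqrt(1.0242e-07) = 6.4006e-04 m = 0.6401 mm


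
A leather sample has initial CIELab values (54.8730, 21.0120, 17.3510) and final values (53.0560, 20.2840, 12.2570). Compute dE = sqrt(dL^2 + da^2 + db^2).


dL = -1.8170, da = -0.7280, db = -5.0940
dE = sqrt((-1.8170)^2 + (-0.7280)^2 + (-5.0940)^2) = 5.4571


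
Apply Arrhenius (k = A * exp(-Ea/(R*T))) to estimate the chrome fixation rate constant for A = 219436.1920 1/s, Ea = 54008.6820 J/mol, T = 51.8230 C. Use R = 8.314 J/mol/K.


T_K = T_C + 273.15 = 51.8230 + 273.15 = 324.9730 K
exponent = -Ea / (R * T_K) = -54008.6820 / (8.314 * 324.9730) = -19.9897
k = A * exp(exponent) = 219436.1920 * exp(-19.9897) = 4.5697e-04 1/s


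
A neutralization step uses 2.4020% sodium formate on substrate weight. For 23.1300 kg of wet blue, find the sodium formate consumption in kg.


Formula: Neutralizer = substrate * pct / 100
Substituting: Neutralizer = 23.1300 * 2.4020 / 100
Result: 0.5556 kg


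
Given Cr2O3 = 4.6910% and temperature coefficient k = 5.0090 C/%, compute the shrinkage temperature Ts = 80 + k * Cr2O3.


Formula: Ts = 80 + k * Cr2O3
Substituting: Ts = 80 + 5.0090 * 4.6910
Result: 103.4972 C


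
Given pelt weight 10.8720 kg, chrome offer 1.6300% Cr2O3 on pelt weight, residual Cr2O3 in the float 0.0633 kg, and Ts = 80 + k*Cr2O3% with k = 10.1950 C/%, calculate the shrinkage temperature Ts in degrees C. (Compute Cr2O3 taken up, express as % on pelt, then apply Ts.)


Offered = pelt * offer_pct / 100 = 10.8720 * 1.6300 / 100 = 0.1772 kg
Uptake = offered - residual = 0.1772 - 0.0633 = 0.1139 kg
Cr2O3% on pelt = uptake / pelt * 100 = 0.1139 / 10.8720 * 100 = 1.0478 %
Ts = 80 + k * Cr2O3% = 80 + 10.1950 * 1.0478 = 90.6820 C


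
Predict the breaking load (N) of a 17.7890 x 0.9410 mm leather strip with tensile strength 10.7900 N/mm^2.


Formula: F = TS * w * t
Substituting: F = 10.7900 * 17.7890 * 0.9410
Result: 180.6187 N


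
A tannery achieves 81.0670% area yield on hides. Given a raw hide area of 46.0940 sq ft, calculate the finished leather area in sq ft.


Formula: finished = raw * yield / 100
Substituting: finished = 46.0940 * 81.0670 / 100
Result: 37.3670 sq ft


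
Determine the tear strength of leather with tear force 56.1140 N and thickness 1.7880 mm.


Formula: Tear strength = force / thickness
Substituting: Tear strength = 56.1140 / 1.7880
Result: 31.3837 N/mm


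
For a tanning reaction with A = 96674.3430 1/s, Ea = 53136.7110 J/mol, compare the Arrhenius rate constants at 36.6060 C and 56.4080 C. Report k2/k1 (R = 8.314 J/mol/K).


T1 = 36.6060 + 273.15 = 309.7560 K; T2 = 56.4080 + 273.15 = 329.5580 K
k1 = A * exp(-Ea/(R*T1)) = 96674.3430 * exp(-53136.7110/(8.314*309.7560)) = 1.0579e-04 1/s
k2 = A * exp(-Ea/(R*T2)) = 96674.3430 * exp(-53136.7110/(8.314*329.5580)) = 3.6550e-04 1/s
k2/k1 = 3.6550e-04 / 1.0579e-04 = 3.4548


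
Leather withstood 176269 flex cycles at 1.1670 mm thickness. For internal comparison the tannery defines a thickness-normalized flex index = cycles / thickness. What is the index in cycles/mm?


Formula: Index = cycles / thickness
Substituting: Index = 176269 / 1.1670
Result: 151044.5587 cycles/mm


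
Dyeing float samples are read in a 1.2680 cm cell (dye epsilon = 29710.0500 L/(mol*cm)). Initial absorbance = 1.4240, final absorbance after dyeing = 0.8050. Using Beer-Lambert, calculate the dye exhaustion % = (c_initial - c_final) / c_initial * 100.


c_initial = A_i / (epsilon * l) = 1.4240 / (29710.0500 * 1.2680) = 3.7800e-05 mol/L
c_final = A_f / (epsilon * l) = 0.8050 / (29710.0500 * 1.2680) = 2.1368e-05 mol/L
Exhaustion = (c_initial - c_final) / c_initial * 100 = (3.7800e-05 - 2.1368e-05) / 3.7800e-05 * 100 = 43.4691 %


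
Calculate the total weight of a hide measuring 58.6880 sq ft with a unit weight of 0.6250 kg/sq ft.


Formula: Weight = area * weight_per_sqft
Substituting: Weight = 58.6880 * 0.6250
Result: 36.6800 kg


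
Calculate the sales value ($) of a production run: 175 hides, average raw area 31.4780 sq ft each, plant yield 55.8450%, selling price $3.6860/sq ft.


Raw_total = N * avg_area = 175 * 31.4780 = 5508.6500 sq ft
Finished = Raw_total * yield / 100 = 5508.6500 * 55.8450 / 100 = 3076.3056 sq ft
Value = Finished * price = 3076.3056 * 3.6860 = 11339.2624 $


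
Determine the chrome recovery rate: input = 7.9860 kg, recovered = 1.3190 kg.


Formula: Recovery = recovered / input * 100
Substituting: Recovery = 1.3190 / 7.9860 * 100
Result: 16.5164 %


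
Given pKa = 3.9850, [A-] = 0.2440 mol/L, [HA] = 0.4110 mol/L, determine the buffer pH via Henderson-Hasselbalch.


ratio = [A-] / [HA] = 0.2440 / 0.4110 = 0.5937
log10(ratio) = -0.2265
pH = pKa + log10(ratio) = 3.9850 - 0.2265 = 3.7585


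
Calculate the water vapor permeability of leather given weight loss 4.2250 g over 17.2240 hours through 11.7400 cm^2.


Formula: WVP = loss / (area * time)
Substituting: WVP = 4.2250 / (11.7400 * 17.2240)
Result: 0.0208941 g/(cm^2*hr)


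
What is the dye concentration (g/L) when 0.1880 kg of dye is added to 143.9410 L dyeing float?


Formula: Conc = dye_mass(kg) / volume(L) * 1000
Substituting: Conc = 0.1880 / 143.9410 * 1000
Result: 1.3061 g/L


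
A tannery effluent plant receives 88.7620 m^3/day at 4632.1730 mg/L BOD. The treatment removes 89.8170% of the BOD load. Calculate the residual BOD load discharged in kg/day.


Load_in = volume * conc / 1000 = 88.7620 * 4632.1730 / 1000 = 411.1609 kg/day
Removed = Load_in * eff / 100 = 411.1609 * 89.8170 / 100 = 369.2924 kg/day
Load_out = Load_in - Removed = 411.1609 - 369.2924 = 41.8685 kg/day


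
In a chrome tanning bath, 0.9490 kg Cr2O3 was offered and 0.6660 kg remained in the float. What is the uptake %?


Formula: Uptake = (offered - residual) / offered * 100
Substituting: Uptake = (0.9490 - 0.6660) / 0.9490 * 100
Result: 29.8209 %


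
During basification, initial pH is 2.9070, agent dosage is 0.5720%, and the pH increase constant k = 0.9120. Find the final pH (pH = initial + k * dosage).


Formula: pH_final = pH_initial + k * base_pct
Substituting: pH_final = 2.9070 + 0.9120 * 0.5720
Result: 3.4287


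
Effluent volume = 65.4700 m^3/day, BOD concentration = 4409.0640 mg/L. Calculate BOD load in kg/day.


Formula: BOD_load = volume * conc / 1000
Substituting: BOD_load = 65.4700 * 4409.0640 / 1000
Result: 288.6614 kg/day


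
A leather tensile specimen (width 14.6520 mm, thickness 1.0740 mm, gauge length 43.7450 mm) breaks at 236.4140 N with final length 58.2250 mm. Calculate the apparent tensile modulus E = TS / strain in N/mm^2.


TS = F / (w * t) = 236.4140 / (14.6520 * 1.0740) = 15.0235 N/mm^2
strain = (Lf - L0) / L0 = (58.2250 - 43.7450) / 43.7450 = 0.3310
E = TS / strain = 15.0235 / 0.3310 = 45.3870 N/mm^2


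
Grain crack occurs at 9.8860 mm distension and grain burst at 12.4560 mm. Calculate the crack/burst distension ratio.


Formula: Ratio = crack / burst
Substituting: Ratio = 9.8860 / 12.4560
Result: 0.7937


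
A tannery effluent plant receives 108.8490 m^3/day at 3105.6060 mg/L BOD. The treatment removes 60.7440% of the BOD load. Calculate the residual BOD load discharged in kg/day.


Load_in = volume * conc / 1000 = 108.8490 * 3105.6060 / 1000 = 338.0421 kg/day
Removed = Load_in * eff / 100 = 338.0421 * 60.7440 / 100 = 205.3403 kg/day
Load_out = Load_in - Removed = 338.0421 - 205.3403 = 132.7018 kg/day


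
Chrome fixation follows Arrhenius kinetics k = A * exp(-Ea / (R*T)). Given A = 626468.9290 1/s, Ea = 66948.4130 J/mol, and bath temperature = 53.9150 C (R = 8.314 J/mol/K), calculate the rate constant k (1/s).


T_K = T_C + 273.15 = 53.9150 + 273.15 = 327.0650 K
exponent = -Ea / (R * T_K) = -66948.4130 / (8.314 * 327.0650) = -24.6205
k = A * exp(exponent) = 626468.9290 * exp(-24.6205) = 1.2717e-05 1/s


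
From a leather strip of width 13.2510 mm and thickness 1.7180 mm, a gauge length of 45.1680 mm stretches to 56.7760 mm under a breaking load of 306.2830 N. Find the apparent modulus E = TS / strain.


TS = F / (w * t) = 306.2830 / (13.2510 * 1.7180) = 13.4540 N/mm^2
strain = (Lf - L0) / L0 = (56.7760 - 45.1680) / 45.1680 = 0.2570
E = TS / strain = 13.4540 / 0.2570 = 52.3509 N/mm^2


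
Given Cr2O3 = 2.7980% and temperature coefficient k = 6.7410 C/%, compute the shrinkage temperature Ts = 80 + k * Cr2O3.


Formula: Ts = 80 + k * Cr2O3
Substituting: Ts = 80 + 6.7410 * 2.7980
Result: 98.8613 C


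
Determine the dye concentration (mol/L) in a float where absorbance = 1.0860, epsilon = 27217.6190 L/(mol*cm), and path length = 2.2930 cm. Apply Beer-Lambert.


Formula: c = A / (epsilon * l)
Substituting: c = 1.0860 / (27217.6190 * 2.2930)
Result: 1.7401e-05 mol/L


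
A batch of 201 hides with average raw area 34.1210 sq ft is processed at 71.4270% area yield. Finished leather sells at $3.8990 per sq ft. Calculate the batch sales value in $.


Raw_total = N * avg_area = 201 * 34.1210 = 6858.3210 sq ft
Finished = Raw_total * yield / 100 = 6858.3210 * 71.4270 / 100 = 4898.6929 sq ft
Value = Finished * price = 4898.6929 * 3.8990 = 19100.0038 $


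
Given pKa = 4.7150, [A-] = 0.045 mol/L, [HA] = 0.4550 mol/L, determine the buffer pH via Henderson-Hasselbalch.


ratio = [A-] / [HA] = 0.045 / 0.4550 = 0.0989011
log10(ratio) = -1.0048
pH = pKa + log10(ratio) = 4.7150 - 1.0048 = 3.7102


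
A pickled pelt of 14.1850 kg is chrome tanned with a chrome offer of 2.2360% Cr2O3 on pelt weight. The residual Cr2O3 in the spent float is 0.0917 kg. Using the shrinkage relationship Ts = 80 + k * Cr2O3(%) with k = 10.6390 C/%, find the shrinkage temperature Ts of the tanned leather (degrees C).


Offered = pelt * offer_pct / 100 = 14.1850 * 2.2360 / 100 = 0.3172 kg
Uptake = offered - residual = 0.3172 - 0.0917 = 0.2255 kg
Cr2O3% on pelt = uptake / pelt * 100 = 0.2255 / 14.1850 * 100 = 1.5895 %
Ts = 80 + k * Cr2O3% = 80 + 10.6390 * 1.5895 = 96.9111 C


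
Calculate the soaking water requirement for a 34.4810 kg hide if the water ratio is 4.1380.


Formula: Water = hide_weight * ratio
Substituting: Water = 34.4810 * 4.1380
Result: 142.6824 kg


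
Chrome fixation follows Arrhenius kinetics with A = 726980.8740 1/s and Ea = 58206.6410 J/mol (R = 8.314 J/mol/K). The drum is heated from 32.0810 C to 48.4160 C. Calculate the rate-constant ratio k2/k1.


T1 = 32.0810 + 273.15 = 305.2310 K; T2 = 48.4160 + 273.15 = 321.5660 K
k1 = A * exp(-Ea/(R*T1)) = 726980.8740 * exp(-58206.6410/(8.314*305.2310)) = 7.9465e-05 1/s
k2 = A * exp(-Ea/(R*T2)) = 726980.8740 * exp(-58206.6410/(8.314*321.5660)) = 2.5480e-04 1/s
k2/k1 = 2.5480e-04 / 7.9465e-05 = 3.2064


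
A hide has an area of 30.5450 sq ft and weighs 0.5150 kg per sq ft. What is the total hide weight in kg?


Formula: Weight = area * weight_per_sqft
Substituting: Weight = 30.5450 * 0.5150
Result: 15.7307 kg


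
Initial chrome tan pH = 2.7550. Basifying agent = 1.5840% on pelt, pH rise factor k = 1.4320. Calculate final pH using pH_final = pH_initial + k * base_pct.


Formula: pH_final = pH_initial + k * base_pct
Substituting: pH_final = 2.7550 + 1.4320 * 1.5840
Result: 5.0233


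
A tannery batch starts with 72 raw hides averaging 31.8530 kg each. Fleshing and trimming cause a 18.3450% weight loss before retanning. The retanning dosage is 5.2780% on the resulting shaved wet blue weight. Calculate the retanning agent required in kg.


Total_raw = N * avg_wt = 72 * 31.8530 = 2293.4160 kg
Substrate = Total_raw * (1 - loss/100) = 2293.4160 * (1 - 18.3450/100) = 1872.6888 kg
Retan = Substrate * pct / 100 = 1872.6888 * 5.2780 / 100 = 98.8405 kg


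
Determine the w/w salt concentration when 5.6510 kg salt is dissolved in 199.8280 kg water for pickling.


Formula: Conc = salt / (water + salt) * 100
Substituting: Conc = 5.6510 / (199.8280 + 5.6510) * 100
Result: 2.7502 %


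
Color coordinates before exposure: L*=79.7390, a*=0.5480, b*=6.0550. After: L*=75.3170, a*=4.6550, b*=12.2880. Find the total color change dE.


dL = -4.4220, da = 4.1070, db = 6.2330
dE = sqrt((-4.4220)^2 + 4.1070^2 + 6.2330^2) = 8.6759


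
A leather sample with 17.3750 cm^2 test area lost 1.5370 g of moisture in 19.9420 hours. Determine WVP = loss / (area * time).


Formula: WVP = loss / (area * time)
Substituting: WVP = 1.5370 / (17.3750 * 19.9420)
Result: 0.00443589 g/(cm^2*hr)


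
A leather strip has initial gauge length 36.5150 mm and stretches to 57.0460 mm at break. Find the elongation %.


Formula: Elongation = (Lf - L0) / L0 * 100
Substituting: Elongation = (57.0460 - 36.5150) / 36.5150 * 100
Result: 56.2262 %


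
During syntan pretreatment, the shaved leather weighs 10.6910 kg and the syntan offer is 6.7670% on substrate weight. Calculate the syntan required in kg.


Formula: Syntan = substrate * pct / 100
Substituting: Syntan = 10.6910 * 6.7670 / 100
Result: 0.7235 kg


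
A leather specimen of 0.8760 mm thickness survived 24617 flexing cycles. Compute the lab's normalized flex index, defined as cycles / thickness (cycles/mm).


Formula: Index = cycles / thickness
Substituting: Index = 24617 / 0.8760
Result: 28101.5982 cycles/mm


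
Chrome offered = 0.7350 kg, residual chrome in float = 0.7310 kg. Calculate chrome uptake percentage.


Formula: Uptake = (offered - residual) / offered * 100
Substituting: Uptake = (0.7350 - 0.7310) / 0.7350 * 100
Result: 0.5442 %


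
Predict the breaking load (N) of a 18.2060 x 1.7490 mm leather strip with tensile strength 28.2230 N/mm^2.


Formula: F = TS * w * t
Substituting: F = 28.2230 * 18.2060 * 1.7490
Result: 898.6851 N


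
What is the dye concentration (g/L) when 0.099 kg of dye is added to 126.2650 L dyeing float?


Formula: Conc = dye_mass(kg) / volume(L) * 1000
Substituting: Conc = 0.099 / 126.2650 * 1000
Result: 0.7841 g/L


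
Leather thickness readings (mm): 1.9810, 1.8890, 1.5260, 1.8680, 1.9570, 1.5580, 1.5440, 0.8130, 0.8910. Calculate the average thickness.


Formula: Average = sum / n
Substituting: Average = 14.0270 / 9
Result: 1.5586 mm


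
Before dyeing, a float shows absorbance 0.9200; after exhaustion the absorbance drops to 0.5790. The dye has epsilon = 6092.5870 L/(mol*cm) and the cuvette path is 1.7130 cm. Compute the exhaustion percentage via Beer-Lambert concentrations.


c_initial = A_i / (epsilon * l) = 0.9200 / (6092.5870 * 1.7130) = 8.8151e-05 mol/L
c_final = A_f / (epsilon * l) = 0.5790 / (6092.5870 * 1.7130) = 5.5478e-05 mol/L
Exhaustion = (c_initial - c_final) / c_initial * 100 = (8.8151e-05 - 5.5478e-05) / 8.8151e-05 * 100 = 37.0652 %


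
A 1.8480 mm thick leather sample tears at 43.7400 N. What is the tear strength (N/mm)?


Formula: Tear strength = force / thickness
Substituting: Tear strength = 43.7400 / 1.8480
Result: 23.6688 N/mm


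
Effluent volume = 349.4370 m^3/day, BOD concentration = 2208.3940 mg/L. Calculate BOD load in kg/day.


Formula: BOD_load = volume * conc / 1000
Substituting: BOD_load = 349.4370 * 2208.3940 / 1000
Result: 771.6946 kg/day


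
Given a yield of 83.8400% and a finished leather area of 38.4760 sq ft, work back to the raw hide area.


Formula: raw = finished * 100 / yield
Substituting: raw = 38.4760 * 100 / 83.8400
Result: 45.8922 sq ft


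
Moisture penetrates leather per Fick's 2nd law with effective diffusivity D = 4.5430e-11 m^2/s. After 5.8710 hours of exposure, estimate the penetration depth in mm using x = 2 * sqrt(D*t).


t = 5.8710 hr * 3600 = 21135.6000 s
D * t = 4.5430e-11 * 21135.6000 = 9.6019e-07
x = 2 * sqrt(D*t) = 2 * sqrt(9.6019e-07) = 0.00195979 m = 1.9598 mm


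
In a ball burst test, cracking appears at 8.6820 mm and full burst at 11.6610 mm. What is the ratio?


Formula: Ratio = crack / burst
Substituting: Ratio = 8.6820 / 11.6610
Result: 0.7445


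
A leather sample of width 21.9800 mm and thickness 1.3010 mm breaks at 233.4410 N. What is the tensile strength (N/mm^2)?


Formula: TS = force / (width * thickness)
Substituting: TS = 233.4410 / (21.9800 * 1.3010)
Result: 8.1634 N/mm^2


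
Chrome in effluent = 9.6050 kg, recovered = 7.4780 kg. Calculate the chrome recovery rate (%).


Formula: Recovery = recovered / input * 100
Substituting: Recovery = 7.4780 / 9.6050 * 100
Result: 77.8553 %


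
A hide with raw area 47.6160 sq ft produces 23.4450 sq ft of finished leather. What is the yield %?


Formula: Yield = finished / raw * 100
Substituting: Yield = 23.4450 / 47.6160 * 100
Result: 49.2377 %


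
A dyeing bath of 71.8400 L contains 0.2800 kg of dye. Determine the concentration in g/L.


Formula: Conc = dye_mass(kg) / volume(L) * 1000
Substituting: Conc = 0.2800 / 71.8400 * 1000
Result: 3.8976 g/L


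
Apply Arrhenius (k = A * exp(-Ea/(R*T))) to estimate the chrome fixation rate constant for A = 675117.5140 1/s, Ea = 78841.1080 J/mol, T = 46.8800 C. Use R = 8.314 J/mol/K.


T_K = T_C + 273.15 = 46.8800 + 273.15 = 320.0300 K
exponent = -Ea / (R * T_K) = -78841.1080 / (8.314 * 320.0300) = -29.6314
k = A * exp(exponent) = 675117.5140 * exp(-29.6314) = 9.1334e-08 1/s


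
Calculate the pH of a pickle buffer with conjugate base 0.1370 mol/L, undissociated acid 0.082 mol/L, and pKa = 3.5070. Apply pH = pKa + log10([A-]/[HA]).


ratio = [A-] / [HA] = 0.1370 / 0.082 = 1.6707
log10(ratio) = 0.2229
pH = pKa + log10(ratio) = 3.5070 + 0.2229 = 3.7299


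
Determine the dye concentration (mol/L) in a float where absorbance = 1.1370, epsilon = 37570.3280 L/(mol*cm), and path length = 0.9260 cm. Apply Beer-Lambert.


Formula: c = A / (epsilon * l)
Substituting: c = 1.1370 / (37570.3280 * 0.9260)
Result: 3.2682e-05 mol/L


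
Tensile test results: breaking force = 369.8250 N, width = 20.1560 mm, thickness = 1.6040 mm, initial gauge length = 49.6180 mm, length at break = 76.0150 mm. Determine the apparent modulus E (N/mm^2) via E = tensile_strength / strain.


TS = F / (w * t) = 369.8250 / (20.1560 * 1.6040) = 11.4390 N/mm^2
strain = (Lf - L0) / L0 = (76.0150 - 49.6180) / 49.6180 = 0.5320
E = TS / strain = 11.4390 / 0.5320 = 21.5017 N/mm^2


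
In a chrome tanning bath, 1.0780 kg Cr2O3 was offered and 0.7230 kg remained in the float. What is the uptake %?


Formula: Uptake = (offered - residual) / offered * 100
Substituting: Uptake = (1.0780 - 0.7230) / 1.0780 * 100
Result: 32.9314 %


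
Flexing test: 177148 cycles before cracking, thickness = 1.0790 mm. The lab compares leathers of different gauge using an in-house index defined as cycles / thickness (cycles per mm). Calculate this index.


Formula: Index = cycles / thickness
Substituting: Index = 177148 / 1.0790
Result: 164177.9425 cycles/mm


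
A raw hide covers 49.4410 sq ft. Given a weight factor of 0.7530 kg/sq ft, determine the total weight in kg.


Formula: Weight = area * weight_per_sqft
Substituting: Weight = 49.4410 * 0.7530
Result: 37.2291 kg
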